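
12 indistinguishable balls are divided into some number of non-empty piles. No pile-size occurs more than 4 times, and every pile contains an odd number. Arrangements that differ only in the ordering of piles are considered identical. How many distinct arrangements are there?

They are:
1+11
3+9
1+1+1+9
5+7
1+1+3+7
1+1+5+5
1+3+3+5
1+1+1+1+3+5
3+3+3+3
1+1+1+3+3+3
That's 10 in total.

10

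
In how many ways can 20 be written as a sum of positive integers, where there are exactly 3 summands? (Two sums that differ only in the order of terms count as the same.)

There are too many to list fully; the first 12 (by largest part) are:
18 + 1 + 1
17 + 2 + 1
16 + 3 + 1
16 + 2 + 2
15 + 4 + 1
15 + 3 + 2
14 + 5 + 1
14 + 4 + 2
14 + 3 + 3
13 + 6 + 1
13 + 5 + 2
13 + 4 + 3
…and 21 more, for 33 total.

33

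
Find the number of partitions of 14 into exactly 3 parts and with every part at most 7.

7

Enumerating:
7,6,1
7,5,2
7,4,3
6,6,2
6,5,3
6,4,4
5,5,4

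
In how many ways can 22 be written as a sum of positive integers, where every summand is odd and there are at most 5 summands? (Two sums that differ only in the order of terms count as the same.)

24

The partitions of 22 that satisfy the conditions:
21, 1
19, 3
19, 1, 1, 1
17, 5
17, 3, 1, 1
15, 7
15, 5, 1, 1
15, 3, 3, 1
13, 9
13, 7, 1, 1
13, 5, 3, 1
13, 3, 3, 3
11, 11
11, 9, 1, 1
11, 7, 3, 1
11, 5, 5, 1
11, 5, 3, 3
9, 9, 3, 1
9, 7, 5, 1
9, 7, 3, 3
9, 5, 5, 3
7, 7, 7, 1
7, 7, 5, 3
7, 5, 5, 5
That's 24 in total.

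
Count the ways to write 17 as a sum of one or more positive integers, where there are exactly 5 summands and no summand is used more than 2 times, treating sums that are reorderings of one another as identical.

28

A partial list (first 12 by largest part):
1 + 1 + 2 + 2 + 11
1 + 1 + 2 + 3 + 10
1 + 1 + 2 + 4 + 9
1 + 1 + 3 + 3 + 9
1 + 2 + 2 + 3 + 9
1 + 1 + 2 + 5 + 8
1 + 1 + 3 + 4 + 8
1 + 2 + 2 + 4 + 8
1 + 2 + 3 + 3 + 8
1 + 1 + 2 + 6 + 7
1 + 1 + 3 + 5 + 7
1 + 2 + 2 + 5 + 7
…and 16 more, for 28 total.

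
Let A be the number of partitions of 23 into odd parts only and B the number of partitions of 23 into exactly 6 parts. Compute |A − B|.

59

Partitions of 23 into odd parts only: 104.
Partitions of 23 into exactly 6 parts: 163.
|104 − 163| = 59.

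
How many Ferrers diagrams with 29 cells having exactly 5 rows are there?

333

Direct enumeration gives 333 partitions.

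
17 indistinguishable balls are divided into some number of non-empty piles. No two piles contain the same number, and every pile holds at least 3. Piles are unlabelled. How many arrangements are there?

12

They are:
17
14 + 3
13 + 4
12 + 5
11 + 6
10 + 7
10 + 4 + 3
9 + 8
9 + 5 + 3
8 + 6 + 3
8 + 5 + 4
7 + 6 + 4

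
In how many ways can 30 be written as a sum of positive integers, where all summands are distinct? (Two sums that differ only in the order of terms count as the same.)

296

Direct enumeration gives 296 partitions.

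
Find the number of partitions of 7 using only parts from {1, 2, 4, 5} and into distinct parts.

Enumerating:
5,2
4,2,1
That's 2 in total.

2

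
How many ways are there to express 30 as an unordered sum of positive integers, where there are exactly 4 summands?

Systematic enumeration (by largest part, then next-largest, …) yields 206.

206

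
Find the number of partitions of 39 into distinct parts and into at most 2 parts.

20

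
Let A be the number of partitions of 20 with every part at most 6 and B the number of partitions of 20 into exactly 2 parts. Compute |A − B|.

272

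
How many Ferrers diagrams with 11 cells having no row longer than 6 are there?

44

A partial list (first 12 by largest part):
5, 6
1, 4, 6
2, 3, 6
1, 1, 3, 6
1, 2, 2, 6
1, 1, 1, 2, 6
1, 1, 1, 1, 1, 6
1, 5, 5
2, 4, 5
1, 1, 4, 5
3, 3, 5
1, 2, 3, 5
…and 32 more, for 44 total.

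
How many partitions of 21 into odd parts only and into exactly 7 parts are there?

Enumerating:
15,1,1,1,1,1,1
13,3,1,1,1,1,1
11,5,1,1,1,1,1
11,3,3,1,1,1,1
9,7,1,1,1,1,1
9,5,3,1,1,1,1
9,3,3,3,1,1,1
7,7,3,1,1,1,1
7,5,5,1,1,1,1
7,5,3,3,1,1,1
7,3,3,3,3,1,1
5,5,5,3,1,1,1
5,5,3,3,3,1,1
5,3,3,3,3,3,1
3,3,3,3,3,3,3

15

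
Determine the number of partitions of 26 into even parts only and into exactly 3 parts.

14

They are:
2 + 2 + 22
2 + 4 + 20
2 + 6 + 18
4 + 4 + 18
2 + 8 + 16
4 + 6 + 16
2 + 10 + 14
4 + 8 + 14
6 + 6 + 14
2 + 12 + 12
4 + 10 + 12
6 + 8 + 12
6 + 10 + 10
8 + 8 + 10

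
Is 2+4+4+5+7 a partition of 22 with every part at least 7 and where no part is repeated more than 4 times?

The parts sum to 22, and the condition 'every summand is at least 7' is violated.

No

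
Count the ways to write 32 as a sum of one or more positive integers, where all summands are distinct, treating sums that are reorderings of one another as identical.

Enumerating by decreasing first part gives 390 partitions in all.

390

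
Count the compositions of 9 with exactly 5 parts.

70

By stars and bars with positive parts, the count is C(8,4) = 70.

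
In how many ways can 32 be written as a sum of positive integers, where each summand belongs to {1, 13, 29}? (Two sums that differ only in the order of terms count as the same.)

They are:
29,1,1,1
13,13,1,1,1,1,1,1
13,1,1,1,1,1,1,1,1,1,1,1,1,1,1,1,1,1,1,1
1,1,1,1,1,1,1,1,1,1,1,1,1,1,1,1,1,1,1,1,1,1,1,1,1,1,1,1,1,1,1,1
That's 4 in total.

4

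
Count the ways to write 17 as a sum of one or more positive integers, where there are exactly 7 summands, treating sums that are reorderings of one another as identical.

38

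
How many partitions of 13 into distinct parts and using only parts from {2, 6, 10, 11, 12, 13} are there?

2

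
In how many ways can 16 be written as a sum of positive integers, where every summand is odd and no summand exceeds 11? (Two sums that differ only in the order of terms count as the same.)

29

There are too many to list fully; the first 12 (by largest part) are:
5, 11
1, 1, 3, 11
1, 1, 1, 1, 1, 11
7, 9
1, 1, 5, 9
1, 3, 3, 9
1, 1, 1, 1, 3, 9
1, 1, 1, 1, 1, 1, 1, 9
1, 1, 7, 7
1, 3, 5, 7
1, 1, 1, 1, 5, 7
3, 3, 3, 7
…and 17 more, for 29 total.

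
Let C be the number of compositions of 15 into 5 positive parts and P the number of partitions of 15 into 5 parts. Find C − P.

971

Compositions: C(14,4) = 1001.
Partitions of 15 into exactly 5 parts: 30.
Difference: 1001 − 30 = 971.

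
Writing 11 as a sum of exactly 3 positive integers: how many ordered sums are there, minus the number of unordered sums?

Ordered (compositions into 3 parts): C(10,2) = 45.
Partitions of 11 into exactly 3 parts: 10.
Difference: 45 − 10 = 35.

35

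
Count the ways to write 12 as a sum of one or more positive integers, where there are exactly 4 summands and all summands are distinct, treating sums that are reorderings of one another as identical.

2

The partitions of 12 that satisfy the conditions:
6+3+2+1
5+4+2+1
Counting gives 2.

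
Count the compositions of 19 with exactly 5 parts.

Equivalently, choose which 4 of the 18 gaps become plus signs: C(18,4) = 3060.

3060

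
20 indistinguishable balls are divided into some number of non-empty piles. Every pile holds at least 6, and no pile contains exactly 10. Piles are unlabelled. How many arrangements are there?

The partitions of 20 that satisfy the conditions:
20
14+6
13+7
12+8
11+9
8+6+6
7+7+6

7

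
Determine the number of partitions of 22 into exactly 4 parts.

There are 84 such partitions.

84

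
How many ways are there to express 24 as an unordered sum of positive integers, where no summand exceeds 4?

169

Enumerating by decreasing first part gives 169 partitions in all.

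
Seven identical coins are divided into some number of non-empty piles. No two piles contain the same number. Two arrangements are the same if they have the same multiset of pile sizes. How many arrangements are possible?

5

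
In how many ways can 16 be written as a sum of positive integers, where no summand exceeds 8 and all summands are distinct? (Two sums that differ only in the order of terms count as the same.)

Listing the qualifying partitions of 16:
8+7+1
8+6+2
8+5+3
8+5+2+1
8+4+3+1
7+6+3
7+6+2+1
7+5+4
7+5+3+1
7+4+3+2
6+5+4+1
6+5+3+2
6+4+3+2+1

13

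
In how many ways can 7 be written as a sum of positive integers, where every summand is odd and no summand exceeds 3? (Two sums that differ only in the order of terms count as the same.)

3

The partitions of 7 that satisfy the conditions:
3, 3, 1
3, 1, 1, 1, 1
1, 1, 1, 1, 1, 1, 1
That's 3 in total.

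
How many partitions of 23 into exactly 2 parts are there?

They are:
22,1
21,2
20,3
19,4
18,5
17,6
16,7
15,8
14,9
13,10
12,11
Counting gives 11.

11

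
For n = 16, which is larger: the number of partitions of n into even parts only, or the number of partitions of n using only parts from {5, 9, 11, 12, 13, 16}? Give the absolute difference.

Partitions of 16 into even parts only: 22.
Partitions of 16 using only parts from {5, 9, 11, 12, 13, 16}: 2.
|22 − 2| = 20.

20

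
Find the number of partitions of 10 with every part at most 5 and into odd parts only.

They are:
5 + 5
5 + 3 + 1 + 1
5 + 1 + 1 + 1 + 1 + 1
3 + 3 + 3 + 1
3 + 3 + 1 + 1 + 1 + 1
3 + 1 + 1 + 1 + 1 + 1 + 1 + 1
1 + 1 + 1 + 1 + 1 + 1 + 1 + 1 + 1 + 1
Counting gives 7.

7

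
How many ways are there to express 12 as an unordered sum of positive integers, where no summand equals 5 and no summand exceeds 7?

50

A partial list (first 12 by largest part):
7,4,1
7,3,2
7,3,1,1
7,2,2,1
7,2,1,1,1
7,1,1,1,1,1
6,6
6,4,2
6,4,1,1
6,3,3
6,3,2,1
6,3,1,1,1
…and 38 more, for 50 total.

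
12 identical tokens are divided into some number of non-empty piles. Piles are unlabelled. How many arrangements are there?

77

A full systematic count gives 77.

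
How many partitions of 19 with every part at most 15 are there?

Enumerating by decreasing first part gives 483 partitions in all.

483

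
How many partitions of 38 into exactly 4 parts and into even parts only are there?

54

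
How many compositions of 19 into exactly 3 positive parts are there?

153

Place 2 bars in the 18 internal gaps of a row of 19 dots: C(18,2) = 153.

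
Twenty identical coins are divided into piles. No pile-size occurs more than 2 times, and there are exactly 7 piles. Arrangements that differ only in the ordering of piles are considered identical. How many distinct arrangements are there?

The partitions of 20 that satisfy the conditions:
8, 3, 3, 2, 2, 1, 1
7, 4, 3, 2, 2, 1, 1
6, 5, 3, 2, 2, 1, 1
6, 4, 4, 2, 2, 1, 1
6, 4, 3, 3, 2, 1, 1
5, 5, 4, 2, 2, 1, 1
5, 5, 3, 3, 2, 1, 1
5, 4, 4, 3, 2, 1, 1
5, 4, 3, 3, 2, 2, 1

9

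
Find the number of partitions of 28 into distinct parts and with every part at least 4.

41

There are too many to list fully; the first 12 (by largest part) are:
28
24 + 4
23 + 5
22 + 6
21 + 7
20 + 8
19 + 9
19 + 5 + 4
18 + 10
18 + 6 + 4
17 + 11
17 + 7 + 4
…and 29 more, for 41 total.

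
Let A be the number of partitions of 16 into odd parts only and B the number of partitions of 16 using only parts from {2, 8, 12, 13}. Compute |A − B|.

28

Partitions of 16 into odd parts only: 32.
Partitions of 16 using only parts from {2, 8, 12, 13}: 4.
|32 − 4| = 28.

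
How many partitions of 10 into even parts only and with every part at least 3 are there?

2

The partitions of 10 that satisfy the conditions:
10
6, 4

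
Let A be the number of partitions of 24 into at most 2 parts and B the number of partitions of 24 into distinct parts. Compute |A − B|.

109

Partitions of 24 into at most 2 parts: 13.
Partitions of 24 into distinct parts: 122.
|13 − 122| = 109.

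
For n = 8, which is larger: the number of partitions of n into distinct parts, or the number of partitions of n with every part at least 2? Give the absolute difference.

1

Partitions of 8 into distinct parts: 6.
Partitions of 8 with every part at least 2: 7.
|6 − 7| = 1.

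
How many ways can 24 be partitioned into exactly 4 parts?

Enumerating by decreasing first part gives 108 partitions in all.

108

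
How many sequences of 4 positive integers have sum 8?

Place 3 bars in the 7 internal gaps of a row of 8 dots: C(7,3) = 35.

35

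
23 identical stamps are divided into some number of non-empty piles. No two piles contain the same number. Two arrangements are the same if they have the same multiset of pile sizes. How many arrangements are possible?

104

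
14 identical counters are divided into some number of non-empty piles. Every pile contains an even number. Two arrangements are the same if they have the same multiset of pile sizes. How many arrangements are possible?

Listing the qualifying partitions of 14:
14
2,12
4,10
2,2,10
6,8
2,4,8
2,2,2,8
2,6,6
4,4,6
2,2,4,6
2,2,2,2,6
2,4,4,4
2,2,2,4,4
2,2,2,2,2,4
2,2,2,2,2,2,2
Counting gives 15.

15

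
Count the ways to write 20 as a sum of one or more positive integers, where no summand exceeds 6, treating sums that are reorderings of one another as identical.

Systematic enumeration (by largest part, then next-largest, …) yields 282.

282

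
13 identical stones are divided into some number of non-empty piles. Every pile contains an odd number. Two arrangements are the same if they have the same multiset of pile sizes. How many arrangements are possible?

18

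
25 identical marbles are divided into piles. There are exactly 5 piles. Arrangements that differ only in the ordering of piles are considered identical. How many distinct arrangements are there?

Systematic enumeration (by largest part, then next-largest, …) yields 192.

192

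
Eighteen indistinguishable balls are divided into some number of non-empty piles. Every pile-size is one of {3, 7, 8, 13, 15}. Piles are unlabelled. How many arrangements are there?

3

Listing the qualifying partitions of 18:
15,3
8,7,3
3,3,3,3,3,3
That's 3 in total.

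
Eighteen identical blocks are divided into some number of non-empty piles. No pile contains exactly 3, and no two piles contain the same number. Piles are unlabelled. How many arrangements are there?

29

There are too many to list fully; the first 12 (by largest part) are:
18
17, 1
16, 2
15, 2, 1
14, 4
13, 5
13, 4, 1
12, 6
12, 5, 1
12, 4, 2
11, 7
11, 6, 1
…and 17 more, for 29 total.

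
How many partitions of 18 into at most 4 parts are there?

84

There are 84 such partitions.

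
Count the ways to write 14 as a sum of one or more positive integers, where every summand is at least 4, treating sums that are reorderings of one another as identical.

7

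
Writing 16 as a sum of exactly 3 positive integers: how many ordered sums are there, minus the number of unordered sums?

84

Ordered (compositions into 3 parts): C(15,2) = 105.
Unordered (partitions into 3 parts): 21.
Difference: 105 − 21 = 84.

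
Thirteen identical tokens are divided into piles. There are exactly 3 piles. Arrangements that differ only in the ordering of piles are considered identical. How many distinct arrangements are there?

The partitions of 13 that satisfy the conditions:
11, 1, 1
10, 2, 1
9, 3, 1
9, 2, 2
8, 4, 1
8, 3, 2
7, 5, 1
7, 4, 2
7, 3, 3
6, 6, 1
6, 5, 2
6, 4, 3
5, 5, 3
5, 4, 4
Counting gives 14.

14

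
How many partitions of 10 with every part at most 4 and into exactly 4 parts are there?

Listing the qualifying partitions of 10:
4, 4, 1, 1
4, 3, 2, 1
4, 2, 2, 2
3, 3, 3, 1
3, 3, 2, 2

5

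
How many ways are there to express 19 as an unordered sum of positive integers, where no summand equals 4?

314

Enumerating by decreasing first part gives 314 partitions in all.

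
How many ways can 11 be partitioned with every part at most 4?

27

There are too many to list fully; the first 12 (by largest part) are:
3, 4, 4
1, 2, 4, 4
1, 1, 1, 4, 4
1, 3, 3, 4
2, 2, 3, 4
1, 1, 2, 3, 4
1, 1, 1, 1, 3, 4
1, 2, 2, 2, 4
1, 1, 1, 2, 2, 4
1, 1, 1, 1, 1, 2, 4
1, 1, 1, 1, 1, 1, 1, 4
2, 3, 3, 3
…and 15 more, for 27 total.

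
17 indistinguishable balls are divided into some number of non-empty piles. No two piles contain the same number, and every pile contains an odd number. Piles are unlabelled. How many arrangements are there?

Enumerating:
17
13, 3, 1
11, 5, 1
9, 7, 1
9, 5, 3
Counting gives 5.

5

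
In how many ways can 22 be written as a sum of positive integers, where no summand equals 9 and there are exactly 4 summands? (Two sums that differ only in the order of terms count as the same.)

70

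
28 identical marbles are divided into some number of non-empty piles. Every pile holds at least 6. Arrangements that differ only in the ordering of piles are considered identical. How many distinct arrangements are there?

29

A partial list (first 12 by largest part):
28
22+6
21+7
20+8
19+9
18+10
17+11
16+12
16+6+6
15+13
15+7+6
14+14
…and 17 more, for 29 total.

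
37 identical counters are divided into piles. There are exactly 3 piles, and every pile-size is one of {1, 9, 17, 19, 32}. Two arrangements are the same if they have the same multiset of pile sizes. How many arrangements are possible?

2

The partitions of 37 that satisfy the conditions:
19,17,1
19,9,9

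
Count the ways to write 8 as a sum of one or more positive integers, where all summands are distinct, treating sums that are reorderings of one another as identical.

6

The partitions of 8 that satisfy the conditions:
8
7+1
6+2
5+3
5+2+1
4+3+1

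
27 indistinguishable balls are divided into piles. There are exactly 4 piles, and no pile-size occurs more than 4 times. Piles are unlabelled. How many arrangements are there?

150

Systematic enumeration (by largest part, then next-largest, …) yields 150.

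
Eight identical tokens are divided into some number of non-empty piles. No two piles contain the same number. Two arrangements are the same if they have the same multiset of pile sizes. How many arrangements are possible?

They are:
8
7, 1
6, 2
5, 3
5, 2, 1
4, 3, 1

6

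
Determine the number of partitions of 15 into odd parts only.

27

There are too many to list fully; the first 12 (by largest part) are:
15
13, 1, 1
11, 3, 1
11, 1, 1, 1, 1
9, 5, 1
9, 3, 3
9, 3, 1, 1, 1
9, 1, 1, 1, 1, 1, 1
7, 7, 1
7, 5, 3
7, 5, 1, 1, 1
7, 3, 3, 1, 1
…and 15 more, for 27 total.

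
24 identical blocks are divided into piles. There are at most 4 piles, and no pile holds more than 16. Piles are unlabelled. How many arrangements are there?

A full systematic count gives 138.

138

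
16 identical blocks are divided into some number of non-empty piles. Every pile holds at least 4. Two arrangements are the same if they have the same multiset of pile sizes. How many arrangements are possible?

11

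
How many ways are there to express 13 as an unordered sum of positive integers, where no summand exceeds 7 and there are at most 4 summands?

23

Enumerating:
7 + 6
7 + 5 + 1
7 + 4 + 2
7 + 4 + 1 + 1
7 + 3 + 3
7 + 3 + 2 + 1
7 + 2 + 2 + 2
6 + 6 + 1
6 + 5 + 2
6 + 5 + 1 + 1
6 + 4 + 3
6 + 4 + 2 + 1
6 + 3 + 3 + 1
6 + 3 + 2 + 2
5 + 5 + 3
5 + 5 + 2 + 1
5 + 4 + 4
5 + 4 + 3 + 1
5 + 4 + 2 + 2
5 + 3 + 3 + 2
4 + 4 + 4 + 1
4 + 4 + 3 + 2
4 + 3 + 3 + 3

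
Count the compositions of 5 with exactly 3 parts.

By stars and bars with positive parts, the count is C(4,2) = 6.

6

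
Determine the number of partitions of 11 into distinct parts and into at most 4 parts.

Enumerating:
11
10, 1
9, 2
8, 3
8, 2, 1
7, 4
7, 3, 1
6, 5
6, 4, 1
6, 3, 2
5, 4, 2
5, 3, 2, 1

12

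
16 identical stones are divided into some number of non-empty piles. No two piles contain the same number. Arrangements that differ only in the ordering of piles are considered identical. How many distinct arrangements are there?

32

There are too many to list fully; the first 12 (by largest part) are:
16
15,1
14,2
13,3
13,2,1
12,4
12,3,1
11,5
11,4,1
11,3,2
10,6
10,5,1
…and 20 more, for 32 total.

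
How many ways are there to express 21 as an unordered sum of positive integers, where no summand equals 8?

691

There are 691 such partitions.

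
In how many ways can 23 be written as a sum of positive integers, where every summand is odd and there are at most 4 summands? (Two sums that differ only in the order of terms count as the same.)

Enumerating:
23
1,1,21
1,3,19
1,5,17
3,3,17
1,7,15
3,5,15
1,9,13
3,7,13
5,5,13
1,11,11
3,9,11
5,7,11
5,9,9
7,7,9
That's 15 in total.

15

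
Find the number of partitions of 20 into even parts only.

42

There are too many to list fully; the first 12 (by largest part) are:
20
18 + 2
16 + 4
16 + 2 + 2
14 + 6
14 + 4 + 2
14 + 2 + 2 + 2
12 + 8
12 + 6 + 2
12 + 4 + 4
12 + 4 + 2 + 2
12 + 2 + 2 + 2 + 2
…and 30 more, for 42 total.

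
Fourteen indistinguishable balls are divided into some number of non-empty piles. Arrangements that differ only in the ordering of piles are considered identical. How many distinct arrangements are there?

Enumerating by decreasing first part gives 135 partitions in all.

135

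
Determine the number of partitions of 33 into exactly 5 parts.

540

Enumerating by decreasing first part gives 540 partitions in all.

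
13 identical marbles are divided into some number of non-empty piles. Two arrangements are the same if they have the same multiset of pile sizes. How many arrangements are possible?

Systematic enumeration (by largest part, then next-largest, …) yields 101.

101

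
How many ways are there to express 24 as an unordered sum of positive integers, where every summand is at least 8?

7

Enumerating:
24
16, 8
15, 9
14, 10
13, 11
12, 12
8, 8, 8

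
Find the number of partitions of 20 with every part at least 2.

137

There are 137 such partitions.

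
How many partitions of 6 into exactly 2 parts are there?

3

Listing the qualifying partitions of 6:
5, 1
4, 2
3, 3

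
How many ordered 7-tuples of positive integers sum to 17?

Equivalently, choose which 6 of the 16 gaps become plus signs: C(16,6) = 8008.

8008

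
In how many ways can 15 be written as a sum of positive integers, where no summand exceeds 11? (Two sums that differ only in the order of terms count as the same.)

169

Enumerating by decreasing first part gives 169 partitions in all.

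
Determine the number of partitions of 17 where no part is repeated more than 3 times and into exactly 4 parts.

39

A partial list (first 12 by largest part):
14 + 1 + 1 + 1
13 + 2 + 1 + 1
12 + 3 + 1 + 1
12 + 2 + 2 + 1
11 + 4 + 1 + 1
11 + 3 + 2 + 1
11 + 2 + 2 + 2
10 + 5 + 1 + 1
10 + 4 + 2 + 1
10 + 3 + 3 + 1
10 + 3 + 2 + 2
9 + 6 + 1 + 1
…and 27 more, for 39 total.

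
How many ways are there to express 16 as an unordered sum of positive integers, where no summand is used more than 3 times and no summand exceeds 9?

Direct enumeration gives 106 partitions.

106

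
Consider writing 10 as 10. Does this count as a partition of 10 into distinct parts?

The parts sum to 10, and the condition 'all summands are distinct' holds.

Yes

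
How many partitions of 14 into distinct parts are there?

22

The partitions of 14 that satisfy the conditions:
14
13 + 1
12 + 2
11 + 3
11 + 2 + 1
10 + 4
10 + 3 + 1
9 + 5
9 + 4 + 1
9 + 3 + 2
8 + 6
8 + 5 + 1
8 + 4 + 2
8 + 3 + 2 + 1
7 + 6 + 1
7 + 5 + 2
7 + 4 + 3
7 + 4 + 2 + 1
6 + 5 + 3
6 + 5 + 2 + 1
6 + 4 + 3 + 1
5 + 4 + 3 + 2
That's 22 in total.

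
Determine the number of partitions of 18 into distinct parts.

46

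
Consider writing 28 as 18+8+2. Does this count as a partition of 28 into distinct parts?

Yes

The parts sum to 28, and the condition 'all summands are distinct' holds.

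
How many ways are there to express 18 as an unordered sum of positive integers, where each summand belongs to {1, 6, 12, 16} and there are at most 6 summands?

3

They are:
16,1,1
12,6
6,6,6
That's 3 in total.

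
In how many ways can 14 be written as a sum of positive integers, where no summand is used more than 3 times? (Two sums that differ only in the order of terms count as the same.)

82

A full systematic count gives 82.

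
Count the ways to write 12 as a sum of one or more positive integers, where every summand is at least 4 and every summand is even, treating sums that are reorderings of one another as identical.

4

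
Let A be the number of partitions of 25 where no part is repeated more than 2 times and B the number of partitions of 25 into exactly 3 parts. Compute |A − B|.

Partitions of 25 where no part is repeated more than 2 times: 513.
Partitions of 25 into exactly 3 parts: 52.
|513 − 52| = 461.

461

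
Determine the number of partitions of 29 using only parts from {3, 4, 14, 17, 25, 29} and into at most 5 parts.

Enumerating:
29
25+4
17+4+4+4
17+3+3+3+3
14+4+4+4+3
That's 5 in total.

5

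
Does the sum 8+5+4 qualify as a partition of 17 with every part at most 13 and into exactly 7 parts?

The parts sum to 17, and the condition 'there are exactly 7 summands' is violated.

No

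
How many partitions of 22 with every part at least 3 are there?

73

A full systematic count gives 73.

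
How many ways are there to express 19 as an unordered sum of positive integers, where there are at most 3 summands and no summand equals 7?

33

There are too many to list fully; the first 12 (by largest part) are:
19
1 + 18
2 + 17
1 + 1 + 17
3 + 16
1 + 2 + 16
4 + 15
1 + 3 + 15
2 + 2 + 15
5 + 14
1 + 4 + 14
2 + 3 + 14
…and 21 more, for 33 total.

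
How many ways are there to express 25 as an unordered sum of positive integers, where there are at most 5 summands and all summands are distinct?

137

Counting exhaustively, 137 partitions satisfy the conditions.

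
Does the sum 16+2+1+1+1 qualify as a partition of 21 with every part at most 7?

The parts sum to 21, and the condition 'no summand exceeds 7' is violated.

No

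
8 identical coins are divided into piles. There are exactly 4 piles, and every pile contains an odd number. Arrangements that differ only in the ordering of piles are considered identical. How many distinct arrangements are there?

Enumerating:
5 + 1 + 1 + 1
3 + 3 + 1 + 1
That's 2 in total.

2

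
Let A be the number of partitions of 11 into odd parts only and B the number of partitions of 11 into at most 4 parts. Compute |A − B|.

Partitions of 11 into odd parts only: 12.
Partitions of 11 into at most 4 parts: 27.
|12 − 27| = 15.

15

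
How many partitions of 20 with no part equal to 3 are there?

330

A full systematic count gives 330.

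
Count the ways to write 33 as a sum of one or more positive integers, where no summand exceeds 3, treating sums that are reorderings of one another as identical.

108

A full systematic count gives 108.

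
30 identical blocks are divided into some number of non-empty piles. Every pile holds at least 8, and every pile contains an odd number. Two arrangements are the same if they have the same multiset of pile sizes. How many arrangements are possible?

4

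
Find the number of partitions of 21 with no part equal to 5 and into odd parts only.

A partial list (first 12 by largest part):
21
19,1,1
17,3,1
17,1,1,1,1
15,3,3
15,3,1,1,1
15,1,1,1,1,1,1
13,7,1
13,3,3,1,1
13,3,1,1,1,1,1
13,1,1,1,1,1,1,1,1
11,9,1
…and 32 more, for 44 total.

44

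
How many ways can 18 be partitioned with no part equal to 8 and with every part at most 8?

248

Counting exhaustively, 248 partitions satisfy the conditions.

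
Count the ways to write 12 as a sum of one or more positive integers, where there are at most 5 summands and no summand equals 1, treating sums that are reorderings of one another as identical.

20

They are:
12
2,10
3,9
4,8
2,2,8
5,7
2,3,7
6,6
2,4,6
3,3,6
2,2,2,6
2,5,5
3,4,5
2,2,3,5
4,4,4
2,2,4,4
2,3,3,4
2,2,2,2,4
3,3,3,3
2,2,2,3,3
Counting gives 20.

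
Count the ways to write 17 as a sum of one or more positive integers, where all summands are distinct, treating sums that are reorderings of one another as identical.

38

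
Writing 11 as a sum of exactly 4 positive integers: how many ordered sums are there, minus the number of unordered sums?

Compositions: C(10,3) = 120.
Partitions of 11 into exactly 4 parts: 11.
Difference: 120 − 11 = 109.

109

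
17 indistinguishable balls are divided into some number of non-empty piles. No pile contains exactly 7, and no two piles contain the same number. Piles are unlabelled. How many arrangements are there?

30

A partial list (first 12 by largest part):
17
16 + 1
15 + 2
14 + 3
14 + 2 + 1
13 + 4
13 + 3 + 1
12 + 5
12 + 4 + 1
12 + 3 + 2
11 + 6
11 + 5 + 1
…and 18 more, for 30 total.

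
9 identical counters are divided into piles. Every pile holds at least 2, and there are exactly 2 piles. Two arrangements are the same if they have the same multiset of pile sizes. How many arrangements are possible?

Enumerating:
7+2
6+3
5+4
That's 3 in total.

3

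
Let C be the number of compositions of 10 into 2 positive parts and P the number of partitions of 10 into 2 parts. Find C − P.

Compositions: C(9,1) = 9.
Partitions of 10 into exactly 2 parts: 5.
Difference: 9 − 5 = 4.

4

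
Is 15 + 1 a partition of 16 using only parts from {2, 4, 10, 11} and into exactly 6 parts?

The parts sum to 16, and the condition 'each summand belongs to {2, 4, 10, 11}' is violated.

No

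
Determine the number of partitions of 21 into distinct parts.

76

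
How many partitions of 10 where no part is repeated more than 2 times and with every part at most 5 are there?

12

The partitions of 10 that satisfy the conditions:
5 + 5
1 + 4 + 5
2 + 3 + 5
1 + 1 + 3 + 5
1 + 2 + 2 + 5
2 + 4 + 4
1 + 1 + 4 + 4
3 + 3 + 4
1 + 2 + 3 + 4
1 + 1 + 2 + 2 + 4
2 + 2 + 3 + 3
1 + 1 + 2 + 3 + 3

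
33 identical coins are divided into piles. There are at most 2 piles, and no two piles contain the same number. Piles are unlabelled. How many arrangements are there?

17

Listing the qualifying partitions of 33:
33
32,1
31,2
30,3
29,4
28,5
27,6
26,7
25,8
24,9
23,10
22,11
21,12
20,13
19,14
18,15
17,16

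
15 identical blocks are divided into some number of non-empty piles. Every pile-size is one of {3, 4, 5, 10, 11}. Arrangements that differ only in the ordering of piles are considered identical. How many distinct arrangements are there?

6

Listing the qualifying partitions of 15:
11,4
10,5
5,5,5
5,4,3,3
4,4,4,3
3,3,3,3,3
That's 6 in total.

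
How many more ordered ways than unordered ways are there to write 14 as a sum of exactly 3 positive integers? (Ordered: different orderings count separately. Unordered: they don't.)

62

Ordered (compositions into 3 parts): C(13,2) = 78.
Partitions of 14 into exactly 3 parts: 16.
Difference: 78 − 16 = 62.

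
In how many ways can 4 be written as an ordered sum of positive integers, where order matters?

8

The number of compositions of n is 2^(n−1); here 2^3 = 8.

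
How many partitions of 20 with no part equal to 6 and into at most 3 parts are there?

A partial list (first 12 by largest part):
20
19 + 1
18 + 2
18 + 1 + 1
17 + 3
17 + 2 + 1
16 + 4
16 + 3 + 1
16 + 2 + 2
15 + 5
15 + 4 + 1
15 + 3 + 2
…and 24 more, for 36 total.

36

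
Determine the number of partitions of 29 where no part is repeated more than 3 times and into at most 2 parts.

The partitions of 29 that satisfy the conditions:
29
28, 1
27, 2
26, 3
25, 4
24, 5
23, 6
22, 7
21, 8
20, 9
19, 10
18, 11
17, 12
16, 13
15, 14
Counting gives 15.

15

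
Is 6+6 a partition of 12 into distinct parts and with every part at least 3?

The parts sum to 12, and the condition 'all summands are distinct' is violated.

No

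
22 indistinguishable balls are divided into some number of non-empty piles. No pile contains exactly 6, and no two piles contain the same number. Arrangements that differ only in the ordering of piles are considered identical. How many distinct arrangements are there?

A partial list (first 12 by largest part):
22
21+1
20+2
19+3
19+2+1
18+4
18+3+1
17+5
17+4+1
17+3+2
16+5+1
16+4+2
…and 53 more, for 65 total.

65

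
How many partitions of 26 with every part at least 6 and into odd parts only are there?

Listing the qualifying partitions of 26:
19+7
17+9
15+11
13+13

4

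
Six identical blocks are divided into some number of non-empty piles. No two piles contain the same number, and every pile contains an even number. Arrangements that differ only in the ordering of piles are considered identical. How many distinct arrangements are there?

They are:
6
2,4

2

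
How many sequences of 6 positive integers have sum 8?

Place 5 bars in the 7 internal gaps of a row of 8 dots: C(7,5) = 21.

21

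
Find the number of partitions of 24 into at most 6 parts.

532

Direct enumeration gives 532 partitions.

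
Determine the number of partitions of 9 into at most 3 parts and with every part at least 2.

7

Enumerating:
9
7+2
6+3
5+4
5+2+2
4+3+2
3+3+3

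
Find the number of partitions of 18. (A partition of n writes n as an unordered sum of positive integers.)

A full systematic count gives 385.

385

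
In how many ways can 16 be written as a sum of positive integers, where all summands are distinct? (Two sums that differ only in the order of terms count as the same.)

There are too many to list fully; the first 12 (by largest part) are:
16
15, 1
14, 2
13, 3
13, 2, 1
12, 4
12, 3, 1
11, 5
11, 4, 1
11, 3, 2
10, 6
10, 5, 1
…and 20 more, for 32 total.

32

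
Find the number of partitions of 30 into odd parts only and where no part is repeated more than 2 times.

60

A partial list (first 12 by largest part):
29, 1
27, 3
25, 5
25, 3, 1, 1
23, 7
23, 5, 1, 1
23, 3, 3, 1
21, 9
21, 7, 1, 1
21, 5, 3, 1
19, 11
19, 9, 1, 1
…and 48 more, for 60 total.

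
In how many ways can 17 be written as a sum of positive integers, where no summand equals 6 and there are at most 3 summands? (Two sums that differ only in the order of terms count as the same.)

27

A partial list (first 12 by largest part):
17
1+16
2+15
1+1+15
3+14
1+2+14
4+13
1+3+13
2+2+13
5+12
1+4+12
2+3+12
…and 15 more, for 27 total.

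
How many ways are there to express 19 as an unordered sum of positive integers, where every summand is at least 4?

18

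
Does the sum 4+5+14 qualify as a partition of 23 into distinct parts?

Yes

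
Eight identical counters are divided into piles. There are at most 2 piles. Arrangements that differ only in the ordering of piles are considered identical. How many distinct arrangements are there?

5

They are:
8
7 + 1
6 + 2
5 + 3
4 + 4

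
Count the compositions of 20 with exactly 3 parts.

Equivalently, choose which 2 of the 19 gaps become plus signs: C(19,2) = 171.

171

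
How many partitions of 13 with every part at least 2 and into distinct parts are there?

10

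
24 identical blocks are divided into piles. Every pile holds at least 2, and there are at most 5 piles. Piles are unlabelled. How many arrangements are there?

183

A full systematic count gives 183.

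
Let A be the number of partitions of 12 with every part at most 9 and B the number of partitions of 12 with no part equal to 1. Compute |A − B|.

Partitions of 12 with every part at most 9: 73.
Partitions of 12 with no part equal to 1: 21.
|73 − 21| = 52.

52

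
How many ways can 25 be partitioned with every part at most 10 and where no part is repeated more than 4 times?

Systematic enumeration (by largest part, then next-largest, …) yields 762.

762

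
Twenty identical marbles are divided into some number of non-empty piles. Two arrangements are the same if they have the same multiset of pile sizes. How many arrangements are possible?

627

There are 627 such partitions.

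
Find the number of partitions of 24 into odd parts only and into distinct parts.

11

Listing the qualifying partitions of 24:
23+1
21+3
19+5
17+7
15+9
15+5+3+1
13+11
13+7+3+1
11+9+3+1
11+7+5+1
9+7+5+3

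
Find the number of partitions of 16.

Counting exhaustively, 231 partitions satisfy the conditions.

231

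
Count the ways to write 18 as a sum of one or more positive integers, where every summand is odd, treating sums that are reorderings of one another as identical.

46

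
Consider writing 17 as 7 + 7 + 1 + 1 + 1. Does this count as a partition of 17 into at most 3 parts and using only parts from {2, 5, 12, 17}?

The parts sum to 17, and the condition 'there are at most 3 summands' is violated.

No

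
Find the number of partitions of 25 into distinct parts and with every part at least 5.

17

Listing the qualifying partitions of 25:
25
5+20
6+19
7+18
8+17
9+16
10+15
11+14
5+6+14
12+13
5+7+13
5+8+12
6+7+12
5+9+11
6+8+11
6+9+10
7+8+10
That's 17 in total.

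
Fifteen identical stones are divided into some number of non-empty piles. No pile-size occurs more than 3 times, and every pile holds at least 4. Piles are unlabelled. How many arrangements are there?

8

The partitions of 15 that satisfy the conditions:
15
11, 4
10, 5
9, 6
8, 7
7, 4, 4
6, 5, 4
5, 5, 5
Counting gives 8.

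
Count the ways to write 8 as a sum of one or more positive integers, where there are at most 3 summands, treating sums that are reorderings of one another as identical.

Enumerating:
8
7+1
6+2
6+1+1
5+3
5+2+1
4+4
4+3+1
4+2+2
3+3+2

10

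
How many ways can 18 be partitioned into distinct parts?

A partial list (first 12 by largest part):
18
17, 1
16, 2
15, 3
15, 2, 1
14, 4
14, 3, 1
13, 5
13, 4, 1
13, 3, 2
12, 6
12, 5, 1
…and 34 more, for 46 total.

46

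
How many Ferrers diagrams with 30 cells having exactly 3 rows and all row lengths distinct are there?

61

A partial list (first 12 by largest part):
27 + 2 + 1
26 + 3 + 1
25 + 4 + 1
25 + 3 + 2
24 + 5 + 1
24 + 4 + 2
23 + 6 + 1
23 + 5 + 2
23 + 4 + 3
22 + 7 + 1
22 + 6 + 2
22 + 5 + 3
…and 49 more, for 61 total.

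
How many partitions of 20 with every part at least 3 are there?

A partial list (first 12 by largest part):
20
3+17
4+16
5+15
6+14
3+3+14
7+13
3+4+13
8+12
3+5+12
4+4+12
9+11
…and 37 more, for 49 total.

49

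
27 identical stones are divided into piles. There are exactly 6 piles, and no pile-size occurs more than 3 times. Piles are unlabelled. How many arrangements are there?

There are 295 such partitions.

295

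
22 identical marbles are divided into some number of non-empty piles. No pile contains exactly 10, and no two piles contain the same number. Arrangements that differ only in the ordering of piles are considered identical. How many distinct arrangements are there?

75

Counting exhaustively, 75 partitions satisfy the conditions.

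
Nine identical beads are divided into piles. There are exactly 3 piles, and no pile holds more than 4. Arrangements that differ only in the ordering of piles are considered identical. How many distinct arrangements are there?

3

Listing the qualifying partitions of 9:
4, 4, 1
4, 3, 2
3, 3, 3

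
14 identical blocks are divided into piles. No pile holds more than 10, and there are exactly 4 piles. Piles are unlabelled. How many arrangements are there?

22

They are:
1+1+2+10
1+1+3+9
1+2+2+9
1+1+4+8
1+2+3+8
2+2+2+8
1+1+5+7
1+2+4+7
1+3+3+7
2+2+3+7
1+1+6+6
1+2+5+6
1+3+4+6
2+2+4+6
2+3+3+6
1+3+5+5
2+2+5+5
1+4+4+5
2+3+4+5
3+3+3+5
2+4+4+4
3+3+4+4
Counting gives 22.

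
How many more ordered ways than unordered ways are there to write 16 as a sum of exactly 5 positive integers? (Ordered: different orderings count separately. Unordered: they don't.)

Ordered (compositions into 5 parts): C(15,4) = 1365.
Unordered (partitions into 5 parts): 37.
Difference: 1365 − 37 = 1328.

1328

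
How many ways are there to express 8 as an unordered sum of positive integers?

22

Listing the qualifying partitions of 8:
8
7+1
6+2
6+1+1
5+3
5+2+1
5+1+1+1
4+4
4+3+1
4+2+2
4+2+1+1
4+1+1+1+1
3+3+2
3+3+1+1
3+2+2+1
3+2+1+1+1
3+1+1+1+1+1
2+2+2+2
2+2+2+1+1
2+2+1+1+1+1
2+1+1+1+1+1+1
1+1+1+1+1+1+1+1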